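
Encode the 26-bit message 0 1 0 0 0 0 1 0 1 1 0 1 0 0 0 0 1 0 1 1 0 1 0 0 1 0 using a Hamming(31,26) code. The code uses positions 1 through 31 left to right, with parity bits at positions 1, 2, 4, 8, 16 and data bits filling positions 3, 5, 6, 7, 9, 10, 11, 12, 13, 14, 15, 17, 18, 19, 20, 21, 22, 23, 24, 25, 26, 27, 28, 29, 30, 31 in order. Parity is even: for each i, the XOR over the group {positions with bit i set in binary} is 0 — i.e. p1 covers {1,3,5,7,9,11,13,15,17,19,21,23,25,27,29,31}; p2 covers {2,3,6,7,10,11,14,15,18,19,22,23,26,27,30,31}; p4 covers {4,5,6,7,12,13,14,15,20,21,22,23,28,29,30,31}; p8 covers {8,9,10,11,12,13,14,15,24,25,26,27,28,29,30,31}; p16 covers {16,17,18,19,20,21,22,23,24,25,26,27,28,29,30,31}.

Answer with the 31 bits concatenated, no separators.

0101100100101100100001011010010

Place data at non-parity positions: p1 p2 0 p4 1 0 0 p8 0 0 1 0 1 1 0 p16 1 0 0 0 0 1 0 1 1 0 1 0 0 1 0
p1 (pos 1,3,5,7,9,11,13,15,17,19,21,23,25,27,29,31): XOR of data positions = 0⊕1⊕0⊕0⊕1⊕1⊕0⊕1⊕0⊕0⊕0⊕1⊕1⊕0⊕0 = 0
p2 (pos 2,3,6,7,10,11,14,15,18,19,22,23,26,27,30,31): XOR of data positions = 0⊕0⊕0⊕0⊕1⊕1⊕0⊕0⊕0⊕1⊕0⊕0⊕1⊕1⊕0 = 1
p4 (pos 4,5,6,7,12,13,14,15,20,21,22,23,28,29,30,31): XOR of data positions = 1⊕0⊕0⊕0⊕1⊕1⊕0⊕0⊕0⊕1⊕0⊕0⊕0⊕1⊕0 = 1
p8 (pos 8,9,10,11,12,13,14,15,24,25,26,27,28,29,30,31): XOR of data positions = 0⊕0⊕1⊕0⊕1⊕1⊕0⊕1⊕1⊕0⊕1⊕0⊕0⊕1⊕0 = 1
p16 (pos 16,17,18,19,20,21,22,23,24,25,26,27,28,29,30,31): XOR of data positions = 1⊕0⊕0⊕0⊕0⊕1⊕0⊕1⊕1⊕0⊕1⊕0⊕0⊕1⊕0 = 0
Codeword: 0101100100101100100001011010010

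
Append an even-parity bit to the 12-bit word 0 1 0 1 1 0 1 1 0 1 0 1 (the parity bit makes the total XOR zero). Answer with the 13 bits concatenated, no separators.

0101101101011

XOR of the 12 data bits: 0⊕1⊕0⊕1⊕1⊕0⊕1⊕1⊕0⊕1⊕0⊕1 = 1
Parity bit = 1 (so all 13 bits XOR to 0).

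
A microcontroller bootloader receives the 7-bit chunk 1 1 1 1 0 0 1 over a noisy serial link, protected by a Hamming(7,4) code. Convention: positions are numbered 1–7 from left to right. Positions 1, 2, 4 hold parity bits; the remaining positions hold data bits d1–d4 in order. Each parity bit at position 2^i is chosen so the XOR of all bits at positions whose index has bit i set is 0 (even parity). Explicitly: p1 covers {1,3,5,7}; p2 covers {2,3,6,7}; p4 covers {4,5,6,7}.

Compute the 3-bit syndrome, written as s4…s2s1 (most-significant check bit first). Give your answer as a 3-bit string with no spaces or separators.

s1 (pos 1,3,5,7): 1⊕1⊕0⊕1 = 1
s2 (pos 2,3,6,7): 1⊕1⊕0⊕1 = 1
s4 (pos 4,5,6,7): 1⊕0⊕0⊕1 = 0
Syndrome s4…s1 = 011 → error at position 3.

011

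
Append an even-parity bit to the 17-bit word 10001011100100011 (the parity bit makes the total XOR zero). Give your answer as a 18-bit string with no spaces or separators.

100010111001000110

XOR of the 17 data bits: 1⊕0⊕0⊕0⊕1⊕0⊕1⊕1⊕1⊕0⊕0⊕1⊕0⊕0⊕0⊕1⊕1 = 0
Parity bit = 0 (so all 18 bits XOR to 0).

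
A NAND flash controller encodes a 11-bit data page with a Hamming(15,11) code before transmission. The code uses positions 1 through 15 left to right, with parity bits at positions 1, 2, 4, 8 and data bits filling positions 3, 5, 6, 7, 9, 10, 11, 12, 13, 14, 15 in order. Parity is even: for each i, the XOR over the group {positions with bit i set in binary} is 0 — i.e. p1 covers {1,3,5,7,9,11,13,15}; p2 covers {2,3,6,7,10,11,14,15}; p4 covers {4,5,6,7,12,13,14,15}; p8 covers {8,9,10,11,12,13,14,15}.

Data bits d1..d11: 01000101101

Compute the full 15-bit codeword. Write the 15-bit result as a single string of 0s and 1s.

Place data at non-parity positions: p1 p2 0 p4 1 0 0 p8 0 1 0 1 1 0 1
p1 (pos 1,3,5,7,9,11,13,15): XOR of data positions = 0⊕1⊕0⊕0⊕0⊕1⊕1 = 1
p2 (pos 2,3,6,7,10,11,14,15): XOR of data positions = 0⊕0⊕0⊕1⊕0⊕0⊕1 = 0
p4 (pos 4,5,6,7,12,13,14,15): XOR of data positions = 1⊕0⊕0⊕1⊕1⊕0⊕1 = 0
p8 (pos 8,9,10,11,12,13,14,15): XOR of data positions = 0⊕1⊕0⊕1⊕1⊕0⊕1 = 0
Codeword: 100010000101101

100010000101101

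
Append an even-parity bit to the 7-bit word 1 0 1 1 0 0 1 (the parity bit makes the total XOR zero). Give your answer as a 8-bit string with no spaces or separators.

10110010

XOR of the 7 data bits: 1⊕0⊕1⊕1⊕0⊕0⊕1 = 0
Parity bit = 0 (so all 8 bits XOR to 0).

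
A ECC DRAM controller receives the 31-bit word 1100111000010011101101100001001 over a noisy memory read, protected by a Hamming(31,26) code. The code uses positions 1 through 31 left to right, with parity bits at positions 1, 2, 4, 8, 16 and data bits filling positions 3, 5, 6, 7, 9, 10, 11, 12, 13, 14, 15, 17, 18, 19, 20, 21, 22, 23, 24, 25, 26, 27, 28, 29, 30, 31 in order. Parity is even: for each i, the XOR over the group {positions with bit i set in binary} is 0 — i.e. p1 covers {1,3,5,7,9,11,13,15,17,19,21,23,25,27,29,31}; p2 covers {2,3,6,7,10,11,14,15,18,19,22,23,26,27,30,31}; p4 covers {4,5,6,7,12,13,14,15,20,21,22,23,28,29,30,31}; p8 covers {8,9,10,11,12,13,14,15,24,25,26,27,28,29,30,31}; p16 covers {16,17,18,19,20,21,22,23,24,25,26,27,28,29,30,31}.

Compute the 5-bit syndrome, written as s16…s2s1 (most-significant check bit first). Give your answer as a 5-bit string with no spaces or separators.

s1 (pos 1,3,5,7,9,11,13,15,17,19,21,23,25,27,29,31): 1⊕0⊕1⊕1⊕0⊕0⊕0⊕1⊕1⊕1⊕0⊕1⊕0⊕0⊕0⊕1 = 0
s2 (pos 2,3,6,7,10,11,14,15,18,19,22,23,26,27,30,31): 1⊕0⊕1⊕1⊕0⊕0⊕0⊕1⊕0⊕1⊕1⊕1⊕0⊕0⊕0⊕1 = 0
s4 (pos 4,5,6,7,12,13,14,15,20,21,22,23,28,29,30,31): 0⊕1⊕1⊕1⊕1⊕0⊕0⊕1⊕1⊕0⊕1⊕1⊕1⊕0⊕0⊕1 = 0
s8 (pos 8,9,10,11,12,13,14,15,24,25,26,27,28,29,30,31): 0⊕0⊕0⊕0⊕1⊕0⊕0⊕1⊕0⊕0⊕0⊕0⊕1⊕0⊕0⊕1 = 0
s16 (pos 16,17,18,19,20,21,22,23,24,25,26,27,28,29,30,31): 1⊕1⊕0⊕1⊕1⊕0⊕1⊕1⊕0⊕0⊕0⊕0⊕1⊕0⊕0⊕1 = 0
Syndrome s16…s1 = 00000 → no error.

00000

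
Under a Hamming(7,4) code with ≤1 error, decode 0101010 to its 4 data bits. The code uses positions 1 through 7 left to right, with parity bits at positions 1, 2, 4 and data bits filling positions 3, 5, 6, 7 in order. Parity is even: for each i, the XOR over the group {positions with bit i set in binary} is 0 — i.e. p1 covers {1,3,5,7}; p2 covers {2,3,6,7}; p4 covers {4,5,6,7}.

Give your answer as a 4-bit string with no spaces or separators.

0010

s1 (pos 1,3,5,7): 0⊕0⊕0⊕0 = 0
s2 (pos 2,3,6,7): 1⊕0⊕1⊕0 = 0
s4 (pos 4,5,6,7): 1⊕0⊕1⊕0 = 0
Syndrome s4…s1 = 000 → no error.
Read data bits from positions 3,5,6,7: 0010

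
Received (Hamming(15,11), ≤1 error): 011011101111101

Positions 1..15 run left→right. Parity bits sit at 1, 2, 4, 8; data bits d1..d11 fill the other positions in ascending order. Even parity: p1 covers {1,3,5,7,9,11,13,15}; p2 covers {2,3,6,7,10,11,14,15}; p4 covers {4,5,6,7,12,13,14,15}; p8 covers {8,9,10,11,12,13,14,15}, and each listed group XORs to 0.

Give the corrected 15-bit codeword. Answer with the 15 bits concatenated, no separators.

s1 (pos 1,3,5,7,9,11,13,15): 0⊕1⊕1⊕1⊕1⊕1⊕1⊕1 = 1
s2 (pos 2,3,6,7,10,11,14,15): 1⊕1⊕1⊕1⊕1⊕1⊕0⊕1 = 1
s4 (pos 4,5,6,7,12,13,14,15): 0⊕1⊕1⊕1⊕1⊕1⊕0⊕1 = 0
s8 (pos 8,9,10,11,12,13,14,15): 0⊕1⊕1⊕1⊕1⊕1⊕0⊕1 = 0
Syndrome s8…s1 = 0011 → error at position 3.
Flip position 3: 011011101111101 → 010011101111101

010011101111101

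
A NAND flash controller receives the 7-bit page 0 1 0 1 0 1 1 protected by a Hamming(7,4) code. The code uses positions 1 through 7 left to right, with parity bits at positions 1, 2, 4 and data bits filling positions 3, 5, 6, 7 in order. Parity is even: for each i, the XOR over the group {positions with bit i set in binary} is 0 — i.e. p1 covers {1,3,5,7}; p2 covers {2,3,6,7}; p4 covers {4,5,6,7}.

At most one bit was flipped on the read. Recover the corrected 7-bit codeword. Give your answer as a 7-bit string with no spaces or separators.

0101010

s1 (pos 1,3,5,7): 0⊕0⊕0⊕1 = 1
s2 (pos 2,3,6,7): 1⊕0⊕1⊕1 = 1
s4 (pos 4,5,6,7): 1⊕0⊕1⊕1 = 1
Syndrome s4…s1 = 111 → error at position 7.
Flip position 7: 0101011 → 0101010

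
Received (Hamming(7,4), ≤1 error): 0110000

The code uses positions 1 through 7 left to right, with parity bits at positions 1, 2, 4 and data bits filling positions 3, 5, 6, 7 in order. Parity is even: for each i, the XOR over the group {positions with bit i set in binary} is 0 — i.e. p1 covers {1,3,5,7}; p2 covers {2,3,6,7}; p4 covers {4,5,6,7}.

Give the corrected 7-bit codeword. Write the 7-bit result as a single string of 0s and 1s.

1110000

s1 (pos 1,3,5,7): 0⊕1⊕0⊕0 = 1
s2 (pos 2,3,6,7): 1⊕1⊕0⊕0 = 0
s4 (pos 4,5,6,7): 0⊕0⊕0⊕0 = 0
Syndrome s4…s1 = 001 → error at position 1.
Flip position 1: 0110000 → 1110000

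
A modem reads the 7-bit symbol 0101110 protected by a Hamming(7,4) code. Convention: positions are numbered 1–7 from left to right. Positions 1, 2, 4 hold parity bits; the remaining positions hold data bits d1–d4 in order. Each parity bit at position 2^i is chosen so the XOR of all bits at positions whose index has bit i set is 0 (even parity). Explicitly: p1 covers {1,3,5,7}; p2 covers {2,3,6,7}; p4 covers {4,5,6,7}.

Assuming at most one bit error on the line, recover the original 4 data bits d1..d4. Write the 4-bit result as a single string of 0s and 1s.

0010

s1 (pos 1,3,5,7): 0⊕0⊕1⊕0 = 1
s2 (pos 2,3,6,7): 1⊕0⊕1⊕0 = 0
s4 (pos 4,5,6,7): 1⊕1⊕1⊕0 = 1
Syndrome s4…s1 = 101 → error at position 5.
Flip position 5: 0101110 → 0101010
Read data bits from positions 3,5,6,7: 0010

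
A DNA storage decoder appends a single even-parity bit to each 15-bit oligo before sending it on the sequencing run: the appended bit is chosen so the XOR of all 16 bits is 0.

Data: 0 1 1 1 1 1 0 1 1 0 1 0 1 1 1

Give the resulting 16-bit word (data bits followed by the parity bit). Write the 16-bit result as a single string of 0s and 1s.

XOR of the 15 data bits: 0⊕1⊕1⊕1⊕1⊕1⊕0⊕1⊕1⊕0⊕1⊕0⊕1⊕1⊕1 = 1
Parity bit = 1 (so all 16 bits XOR to 0).

0111110110101111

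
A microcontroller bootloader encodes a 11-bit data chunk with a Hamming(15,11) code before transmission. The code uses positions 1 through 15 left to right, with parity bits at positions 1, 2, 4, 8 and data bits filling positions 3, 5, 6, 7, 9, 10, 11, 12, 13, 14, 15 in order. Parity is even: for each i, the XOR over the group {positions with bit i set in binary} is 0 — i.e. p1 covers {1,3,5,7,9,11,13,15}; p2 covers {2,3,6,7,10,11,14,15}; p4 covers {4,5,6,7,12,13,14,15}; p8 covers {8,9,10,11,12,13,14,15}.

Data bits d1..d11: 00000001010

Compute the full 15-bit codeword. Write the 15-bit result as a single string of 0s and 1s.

Place data at non-parity positions: p1 p2 0 p4 0 0 0 p8 0 0 0 1 0 1 0
p1 (pos 1,3,5,7,9,11,13,15): XOR of data positions = 0⊕0⊕0⊕0⊕0⊕0⊕0 = 0
p2 (pos 2,3,6,7,10,11,14,15): XOR of data positions = 0⊕0⊕0⊕0⊕0⊕1⊕0 = 1
p4 (pos 4,5,6,7,12,13,14,15): XOR of data positions = 0⊕0⊕0⊕1⊕0⊕1⊕0 = 0
p8 (pos 8,9,10,11,12,13,14,15): XOR of data positions = 0⊕0⊕0⊕1⊕0⊕1⊕0 = 0
Codeword: 010000000001010

010000000001010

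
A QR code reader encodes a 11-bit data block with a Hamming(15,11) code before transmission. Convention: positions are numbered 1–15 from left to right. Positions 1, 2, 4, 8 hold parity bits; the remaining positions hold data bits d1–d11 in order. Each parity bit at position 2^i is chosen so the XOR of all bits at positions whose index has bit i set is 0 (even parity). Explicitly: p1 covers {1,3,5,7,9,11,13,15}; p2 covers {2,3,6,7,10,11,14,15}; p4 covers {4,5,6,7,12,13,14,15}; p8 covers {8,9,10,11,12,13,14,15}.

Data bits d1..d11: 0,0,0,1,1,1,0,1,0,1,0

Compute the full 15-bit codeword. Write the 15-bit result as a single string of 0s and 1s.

Place data at non-parity positions: p1 p2 0 p4 0 0 1 p8 1 1 0 1 0 1 0
p1 (pos 1,3,5,7,9,11,13,15): XOR of data positions = 0⊕0⊕1⊕1⊕0⊕0⊕0 = 0
p2 (pos 2,3,6,7,10,11,14,15): XOR of data positions = 0⊕0⊕1⊕1⊕0⊕1⊕0 = 1
p4 (pos 4,5,6,7,12,13,14,15): XOR of data positions = 0⊕0⊕1⊕1⊕0⊕1⊕0 = 1
p8 (pos 8,9,10,11,12,13,14,15): XOR of data positions = 1⊕1⊕0⊕1⊕0⊕1⊕0 = 0
Codeword: 010100101101010

010100101101010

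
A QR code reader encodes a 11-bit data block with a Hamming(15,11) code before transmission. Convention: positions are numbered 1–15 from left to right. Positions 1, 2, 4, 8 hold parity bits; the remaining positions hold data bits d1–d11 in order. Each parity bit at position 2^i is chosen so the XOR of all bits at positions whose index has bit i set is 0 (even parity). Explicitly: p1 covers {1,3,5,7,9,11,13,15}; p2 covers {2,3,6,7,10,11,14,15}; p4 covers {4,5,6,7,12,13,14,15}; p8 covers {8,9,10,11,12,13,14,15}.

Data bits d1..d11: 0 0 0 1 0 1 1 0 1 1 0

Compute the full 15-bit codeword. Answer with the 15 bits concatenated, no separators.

100100100110110

Place data at non-parity positions: p1 p2 0 p4 0 0 1 p8 0 1 1 0 1 1 0
p1 (pos 1,3,5,7,9,11,13,15): XOR of data positions = 0⊕0⊕1⊕0⊕1⊕1⊕0 = 1
p2 (pos 2,3,6,7,10,11,14,15): XOR of data positions = 0⊕0⊕1⊕1⊕1⊕1⊕0 = 0
p4 (pos 4,5,6,7,12,13,14,15): XOR of data positions = 0⊕0⊕1⊕0⊕1⊕1⊕0 = 1
p8 (pos 8,9,10,11,12,13,14,15): XOR of data positions = 0⊕1⊕1⊕0⊕1⊕1⊕0 = 0
Codeword: 100100100110110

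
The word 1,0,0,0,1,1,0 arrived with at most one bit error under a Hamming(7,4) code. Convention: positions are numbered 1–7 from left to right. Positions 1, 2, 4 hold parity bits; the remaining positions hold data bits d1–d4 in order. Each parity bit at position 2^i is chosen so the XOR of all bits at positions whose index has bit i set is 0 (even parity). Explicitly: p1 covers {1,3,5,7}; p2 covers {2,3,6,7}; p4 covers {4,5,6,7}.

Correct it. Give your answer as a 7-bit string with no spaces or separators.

s1 (pos 1,3,5,7): 1⊕0⊕1⊕0 = 0
s2 (pos 2,3,6,7): 0⊕0⊕1⊕0 = 1
s4 (pos 4,5,6,7): 0⊕1⊕1⊕0 = 0
Syndrome s4…s1 = 010 → error at position 2.
Flip position 2: 1000110 → 1100110

1100110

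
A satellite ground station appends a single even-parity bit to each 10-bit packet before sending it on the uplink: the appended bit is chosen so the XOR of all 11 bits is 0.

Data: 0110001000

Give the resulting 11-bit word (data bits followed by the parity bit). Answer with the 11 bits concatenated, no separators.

01100010001

XOR of the 10 data bits: 0⊕1⊕1⊕0⊕0⊕0⊕1⊕0⊕0⊕0 = 1
Parity bit = 1 (so all 11 bits XOR to 0).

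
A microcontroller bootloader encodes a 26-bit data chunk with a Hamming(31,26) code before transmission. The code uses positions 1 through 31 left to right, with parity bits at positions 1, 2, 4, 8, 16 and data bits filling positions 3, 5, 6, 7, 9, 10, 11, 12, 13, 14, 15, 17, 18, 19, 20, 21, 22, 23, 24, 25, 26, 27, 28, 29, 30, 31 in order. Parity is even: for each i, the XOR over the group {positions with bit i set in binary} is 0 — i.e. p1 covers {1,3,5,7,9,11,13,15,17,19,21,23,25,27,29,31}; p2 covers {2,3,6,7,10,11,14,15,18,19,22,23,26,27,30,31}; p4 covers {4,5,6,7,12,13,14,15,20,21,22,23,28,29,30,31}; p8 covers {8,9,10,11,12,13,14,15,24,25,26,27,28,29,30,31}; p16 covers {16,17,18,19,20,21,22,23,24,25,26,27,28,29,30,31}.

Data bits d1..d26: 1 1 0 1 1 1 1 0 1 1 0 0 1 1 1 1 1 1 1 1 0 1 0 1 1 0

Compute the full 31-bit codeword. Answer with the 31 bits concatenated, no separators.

Place data at non-parity positions: p1 p2 1 p4 1 0 1 p8 1 1 1 0 1 1 0 p16 0 1 1 1 1 1 1 1 1 0 1 0 1 1 0
p1 (pos 1,3,5,7,9,11,13,15,17,19,21,23,25,27,29,31): XOR of data positions = 1⊕1⊕1⊕1⊕1⊕1⊕0⊕0⊕1⊕1⊕1⊕1⊕1⊕1⊕0 = 0
p2 (pos 2,3,6,7,10,11,14,15,18,19,22,23,26,27,30,31): XOR of data positions = 1⊕0⊕1⊕1⊕1⊕1⊕0⊕1⊕1⊕1⊕1⊕0⊕1⊕1⊕0 = 1
p4 (pos 4,5,6,7,12,13,14,15,20,21,22,23,28,29,30,31): XOR of data positions = 1⊕0⊕1⊕0⊕1⊕1⊕0⊕1⊕1⊕1⊕1⊕0⊕1⊕1⊕0 = 0
p8 (pos 8,9,10,11,12,13,14,15,24,25,26,27,28,29,30,31): XOR of data positions = 1⊕1⊕1⊕0⊕1⊕1⊕0⊕1⊕1⊕0⊕1⊕0⊕1⊕1⊕0 = 0
p16 (pos 16,17,18,19,20,21,22,23,24,25,26,27,28,29,30,31): XOR of data positions = 0⊕1⊕1⊕1⊕1⊕1⊕1⊕1⊕1⊕0⊕1⊕0⊕1⊕1⊕0 = 1
Codeword: 0110101011101101011111111010110

0110101011101101011111111010110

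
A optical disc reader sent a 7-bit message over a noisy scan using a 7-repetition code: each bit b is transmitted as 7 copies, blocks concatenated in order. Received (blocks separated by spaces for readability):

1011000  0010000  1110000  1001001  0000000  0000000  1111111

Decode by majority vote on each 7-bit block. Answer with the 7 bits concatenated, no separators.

0000001

Block 1 (1011000): 3 ones → 0
Block 2 (0010000): 1 one → 0
Block 3 (1110000): 3 ones → 0
Block 4 (1001001): 3 ones → 0
Block 5 (0000000): 0 ones → 0
Block 6 (0000000): 0 ones → 0
Block 7 (1111111): 7 ones → 1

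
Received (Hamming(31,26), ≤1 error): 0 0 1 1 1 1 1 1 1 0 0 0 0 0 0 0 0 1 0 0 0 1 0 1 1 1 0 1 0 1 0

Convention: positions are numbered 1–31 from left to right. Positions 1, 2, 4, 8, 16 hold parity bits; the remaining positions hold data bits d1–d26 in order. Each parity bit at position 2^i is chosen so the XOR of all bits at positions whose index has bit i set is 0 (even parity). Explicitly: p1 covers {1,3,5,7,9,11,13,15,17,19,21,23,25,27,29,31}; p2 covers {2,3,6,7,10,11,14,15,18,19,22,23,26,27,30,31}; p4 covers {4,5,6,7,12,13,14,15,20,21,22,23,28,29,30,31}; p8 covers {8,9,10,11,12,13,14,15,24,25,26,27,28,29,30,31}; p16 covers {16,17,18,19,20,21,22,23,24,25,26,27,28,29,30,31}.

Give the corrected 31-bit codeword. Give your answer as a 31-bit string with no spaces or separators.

0011111110000000010001011101011

s1 (pos 1,3,5,7,9,11,13,15,17,19,21,23,25,27,29,31): 0⊕1⊕1⊕1⊕1⊕0⊕0⊕0⊕0⊕0⊕0⊕0⊕1⊕0⊕0⊕0 = 1
s2 (pos 2,3,6,7,10,11,14,15,18,19,22,23,26,27,30,31): 0⊕1⊕1⊕1⊕0⊕0⊕0⊕0⊕1⊕0⊕1⊕0⊕1⊕0⊕1⊕0 = 1
s4 (pos 4,5,6,7,12,13,14,15,20,21,22,23,28,29,30,31): 1⊕1⊕1⊕1⊕0⊕0⊕0⊕0⊕0⊕0⊕1⊕0⊕1⊕0⊕1⊕0 = 1
s8 (pos 8,9,10,11,12,13,14,15,24,25,26,27,28,29,30,31): 1⊕1⊕0⊕0⊕0⊕0⊕0⊕0⊕1⊕1⊕1⊕0⊕1⊕0⊕1⊕0 = 1
s16 (pos 16,17,18,19,20,21,22,23,24,25,26,27,28,29,30,31): 0⊕0⊕1⊕0⊕0⊕0⊕1⊕0⊕1⊕1⊕1⊕0⊕1⊕0⊕1⊕0 = 1
Syndrome s16…s1 = 11111 → error at position 31.
Flip position 31: 0011111110000000010001011101010 → 0011111110000000010001011101011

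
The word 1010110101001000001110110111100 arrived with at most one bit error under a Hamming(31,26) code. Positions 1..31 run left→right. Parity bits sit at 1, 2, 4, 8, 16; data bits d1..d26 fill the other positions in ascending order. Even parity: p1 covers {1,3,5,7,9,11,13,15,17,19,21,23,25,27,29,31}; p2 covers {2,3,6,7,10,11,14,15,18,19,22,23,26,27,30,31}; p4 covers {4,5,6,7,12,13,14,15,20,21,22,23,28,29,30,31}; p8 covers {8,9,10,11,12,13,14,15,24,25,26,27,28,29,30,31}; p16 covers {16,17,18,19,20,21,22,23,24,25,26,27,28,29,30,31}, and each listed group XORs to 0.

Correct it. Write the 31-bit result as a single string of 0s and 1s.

s1 (pos 1,3,5,7,9,11,13,15,17,19,21,23,25,27,29,31): 1⊕1⊕1⊕0⊕0⊕0⊕1⊕0⊕0⊕1⊕1⊕1⊕0⊕1⊕1⊕0 = 1
s2 (pos 2,3,6,7,10,11,14,15,18,19,22,23,26,27,30,31): 0⊕1⊕1⊕0⊕1⊕0⊕0⊕0⊕0⊕1⊕0⊕1⊕1⊕1⊕0⊕0 = 1
s4 (pos 4,5,6,7,12,13,14,15,20,21,22,23,28,29,30,31): 0⊕1⊕1⊕0⊕0⊕1⊕0⊕0⊕1⊕1⊕0⊕1⊕1⊕1⊕0⊕0 = 0
s8 (pos 8,9,10,11,12,13,14,15,24,25,26,27,28,29,30,31): 1⊕0⊕1⊕0⊕0⊕1⊕0⊕0⊕1⊕0⊕1⊕1⊕1⊕1⊕0⊕0 = 0
s16 (pos 16,17,18,19,20,21,22,23,24,25,26,27,28,29,30,31): 0⊕0⊕0⊕1⊕1⊕1⊕0⊕1⊕1⊕0⊕1⊕1⊕1⊕1⊕0⊕0 = 1
Syndrome s16…s1 = 10011 → error at position 19.
Flip position 19: 1010110101001000001110110111100 → 1010110101001000000110110111100

1010110101001000000110110111100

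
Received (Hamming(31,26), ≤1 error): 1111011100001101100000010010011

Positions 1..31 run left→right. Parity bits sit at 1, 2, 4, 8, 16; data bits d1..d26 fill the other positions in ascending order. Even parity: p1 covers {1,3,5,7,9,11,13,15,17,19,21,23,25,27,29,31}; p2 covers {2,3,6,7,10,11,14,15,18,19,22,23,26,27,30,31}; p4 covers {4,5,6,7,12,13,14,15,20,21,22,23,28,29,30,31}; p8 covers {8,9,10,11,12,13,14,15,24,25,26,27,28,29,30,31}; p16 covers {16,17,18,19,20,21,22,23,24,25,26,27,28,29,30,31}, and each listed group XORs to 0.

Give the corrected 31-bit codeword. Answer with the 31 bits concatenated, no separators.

1111011100000101100000010010011

s1 (pos 1,3,5,7,9,11,13,15,17,19,21,23,25,27,29,31): 1⊕1⊕0⊕1⊕0⊕0⊕1⊕0⊕1⊕0⊕0⊕0⊕0⊕1⊕0⊕1 = 1
s2 (pos 2,3,6,7,10,11,14,15,18,19,22,23,26,27,30,31): 1⊕1⊕1⊕1⊕0⊕0⊕1⊕0⊕0⊕0⊕0⊕0⊕0⊕1⊕1⊕1 = 0
s4 (pos 4,5,6,7,12,13,14,15,20,21,22,23,28,29,30,31): 1⊕0⊕1⊕1⊕0⊕1⊕1⊕0⊕0⊕0⊕0⊕0⊕0⊕0⊕1⊕1 = 1
s8 (pos 8,9,10,11,12,13,14,15,24,25,26,27,28,29,30,31): 1⊕0⊕0⊕0⊕0⊕1⊕1⊕0⊕1⊕0⊕0⊕1⊕0⊕0⊕1⊕1 = 1
s16 (pos 16,17,18,19,20,21,22,23,24,25,26,27,28,29,30,31): 1⊕1⊕0⊕0⊕0⊕0⊕0⊕0⊕1⊕0⊕0⊕1⊕0⊕0⊕1⊕1 = 0
Syndrome s16…s1 = 01101 → error at position 13.
Flip position 13: 1111011100001101100000010010011 → 1111011100000101100000010010011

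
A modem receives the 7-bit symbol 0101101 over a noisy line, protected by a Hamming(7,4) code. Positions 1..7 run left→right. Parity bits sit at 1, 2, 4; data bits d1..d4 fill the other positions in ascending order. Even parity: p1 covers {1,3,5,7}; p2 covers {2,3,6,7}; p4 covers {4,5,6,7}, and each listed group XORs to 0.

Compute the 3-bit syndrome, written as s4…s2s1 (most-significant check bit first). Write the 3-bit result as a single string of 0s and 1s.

100

s1 (pos 1,3,5,7): 0⊕0⊕1⊕1 = 0
s2 (pos 2,3,6,7): 1⊕0⊕0⊕1 = 0
s4 (pos 4,5,6,7): 1⊕1⊕0⊕1 = 1
Syndrome s4…s1 = 100 → error at position 4.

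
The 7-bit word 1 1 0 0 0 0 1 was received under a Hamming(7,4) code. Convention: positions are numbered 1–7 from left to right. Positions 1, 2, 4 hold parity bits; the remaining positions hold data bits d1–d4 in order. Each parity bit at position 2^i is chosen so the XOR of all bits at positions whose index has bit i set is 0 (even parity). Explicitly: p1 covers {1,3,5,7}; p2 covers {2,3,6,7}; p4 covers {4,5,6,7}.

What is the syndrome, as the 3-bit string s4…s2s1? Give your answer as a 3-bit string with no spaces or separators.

100

s1 (pos 1,3,5,7): 1⊕0⊕0⊕1 = 0
s2 (pos 2,3,6,7): 1⊕0⊕0⊕1 = 0
s4 (pos 4,5,6,7): 0⊕0⊕0⊕1 = 1
Syndrome s4…s1 = 100 → error at position 4.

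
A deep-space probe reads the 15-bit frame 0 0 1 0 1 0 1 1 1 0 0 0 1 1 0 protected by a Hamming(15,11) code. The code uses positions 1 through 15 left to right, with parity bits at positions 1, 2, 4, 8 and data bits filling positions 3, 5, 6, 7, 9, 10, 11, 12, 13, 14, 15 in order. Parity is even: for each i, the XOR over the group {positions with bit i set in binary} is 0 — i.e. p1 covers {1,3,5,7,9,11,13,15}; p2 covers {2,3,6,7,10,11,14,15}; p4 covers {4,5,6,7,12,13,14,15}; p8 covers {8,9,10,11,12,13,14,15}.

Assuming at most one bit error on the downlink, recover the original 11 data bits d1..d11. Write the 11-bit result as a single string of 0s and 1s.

s1 (pos 1,3,5,7,9,11,13,15): 0⊕1⊕1⊕1⊕1⊕0⊕1⊕0 = 1
s2 (pos 2,3,6,7,10,11,14,15): 0⊕1⊕0⊕1⊕0⊕0⊕1⊕0 = 1
s4 (pos 4,5,6,7,12,13,14,15): 0⊕1⊕0⊕1⊕0⊕1⊕1⊕0 = 0
s8 (pos 8,9,10,11,12,13,14,15): 1⊕1⊕0⊕0⊕0⊕1⊕1⊕0 = 0
Syndrome s8…s1 = 0011 → error at position 3.
Flip position 3: 001010111000110 → 000010111000110
Read data bits from positions 3,5,6,7,9,10,11,12,13,14,15: 01011000110

01011000110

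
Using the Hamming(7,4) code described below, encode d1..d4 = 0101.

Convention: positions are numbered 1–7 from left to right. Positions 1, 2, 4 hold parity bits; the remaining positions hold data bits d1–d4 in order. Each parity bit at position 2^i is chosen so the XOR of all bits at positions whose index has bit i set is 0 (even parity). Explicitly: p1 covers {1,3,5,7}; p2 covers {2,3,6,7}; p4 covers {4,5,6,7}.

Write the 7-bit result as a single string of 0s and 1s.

0100101

Place data at non-parity positions: p1 p2 0 p4 1 0 1
p1 (pos 1,3,5,7): XOR of data positions = 0⊕1⊕1 = 0
p2 (pos 2,3,6,7): XOR of data positions = 0⊕0⊕1 = 1
p4 (pos 4,5,6,7): XOR of data positions = 1⊕0⊕1 = 0
Codeword: 0100101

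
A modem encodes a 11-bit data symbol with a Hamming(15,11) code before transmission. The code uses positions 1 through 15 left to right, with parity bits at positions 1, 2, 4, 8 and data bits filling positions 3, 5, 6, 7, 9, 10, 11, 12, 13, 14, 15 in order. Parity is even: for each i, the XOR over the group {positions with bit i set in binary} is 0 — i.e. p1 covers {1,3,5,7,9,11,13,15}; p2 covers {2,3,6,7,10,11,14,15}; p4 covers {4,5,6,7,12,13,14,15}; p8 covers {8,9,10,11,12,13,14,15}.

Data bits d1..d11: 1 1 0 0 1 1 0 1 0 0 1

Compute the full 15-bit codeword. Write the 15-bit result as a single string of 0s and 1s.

Place data at non-parity positions: p1 p2 1 p4 1 0 0 p8 1 1 0 1 0 0 1
p1 (pos 1,3,5,7,9,11,13,15): XOR of data positions = 1⊕1⊕0⊕1⊕0⊕0⊕1 = 0
p2 (pos 2,3,6,7,10,11,14,15): XOR of data positions = 1⊕0⊕0⊕1⊕0⊕0⊕1 = 1
p4 (pos 4,5,6,7,12,13,14,15): XOR of data positions = 1⊕0⊕0⊕1⊕0⊕0⊕1 = 1
p8 (pos 8,9,10,11,12,13,14,15): XOR of data positions = 1⊕1⊕0⊕1⊕0⊕0⊕1 = 0
Codeword: 011110001101001

011110001101001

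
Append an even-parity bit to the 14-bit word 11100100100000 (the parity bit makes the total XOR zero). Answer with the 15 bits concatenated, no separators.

XOR of the 14 data bits: 1⊕1⊕1⊕0⊕0⊕1⊕0⊕0⊕1⊕0⊕0⊕0⊕0⊕0 = 1
Parity bit = 1 (so all 15 bits XOR to 0).

111001001000001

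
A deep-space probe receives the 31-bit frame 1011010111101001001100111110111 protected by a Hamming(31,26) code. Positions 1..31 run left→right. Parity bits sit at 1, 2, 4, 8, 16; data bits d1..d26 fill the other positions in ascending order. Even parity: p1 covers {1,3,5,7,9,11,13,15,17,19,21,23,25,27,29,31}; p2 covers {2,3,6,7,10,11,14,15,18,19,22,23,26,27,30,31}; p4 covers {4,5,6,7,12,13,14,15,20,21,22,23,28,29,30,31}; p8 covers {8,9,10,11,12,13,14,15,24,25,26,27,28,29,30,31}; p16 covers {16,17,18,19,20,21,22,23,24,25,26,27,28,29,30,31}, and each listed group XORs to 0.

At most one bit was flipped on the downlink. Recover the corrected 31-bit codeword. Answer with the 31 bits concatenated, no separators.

1011010111101001101100111110111

s1 (pos 1,3,5,7,9,11,13,15,17,19,21,23,25,27,29,31): 1⊕1⊕0⊕0⊕1⊕1⊕1⊕0⊕0⊕1⊕0⊕1⊕1⊕1⊕1⊕1 = 1
s2 (pos 2,3,6,7,10,11,14,15,18,19,22,23,26,27,30,31): 0⊕1⊕1⊕0⊕1⊕1⊕0⊕0⊕0⊕1⊕0⊕1⊕1⊕1⊕1⊕1 = 0
s4 (pos 4,5,6,7,12,13,14,15,20,21,22,23,28,29,30,31): 1⊕0⊕1⊕0⊕0⊕1⊕0⊕0⊕1⊕0⊕0⊕1⊕0⊕1⊕1⊕1 = 0
s8 (pos 8,9,10,11,12,13,14,15,24,25,26,27,28,29,30,31): 1⊕1⊕1⊕1⊕0⊕1⊕0⊕0⊕1⊕1⊕1⊕1⊕0⊕1⊕1⊕1 = 0
s16 (pos 16,17,18,19,20,21,22,23,24,25,26,27,28,29,30,31): 1⊕0⊕0⊕1⊕1⊕0⊕0⊕1⊕1⊕1⊕1⊕1⊕0⊕1⊕1⊕1 = 1
Syndrome s16…s1 = 10001 → error at position 17.
Flip position 17: 1011010111101001001100111110111 → 1011010111101001101100111110111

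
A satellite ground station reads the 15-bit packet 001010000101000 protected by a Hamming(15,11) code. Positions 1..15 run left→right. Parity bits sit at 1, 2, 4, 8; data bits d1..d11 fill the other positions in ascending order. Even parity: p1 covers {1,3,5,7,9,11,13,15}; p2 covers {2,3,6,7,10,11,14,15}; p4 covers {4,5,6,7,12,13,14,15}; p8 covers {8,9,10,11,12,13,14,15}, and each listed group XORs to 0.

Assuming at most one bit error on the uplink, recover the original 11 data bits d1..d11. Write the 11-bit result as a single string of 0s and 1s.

11000101000

s1 (pos 1,3,5,7,9,11,13,15): 0⊕1⊕1⊕0⊕0⊕0⊕0⊕0 = 0
s2 (pos 2,3,6,7,10,11,14,15): 0⊕1⊕0⊕0⊕1⊕0⊕0⊕0 = 0
s4 (pos 4,5,6,7,12,13,14,15): 0⊕1⊕0⊕0⊕1⊕0⊕0⊕0 = 0
s8 (pos 8,9,10,11,12,13,14,15): 0⊕0⊕1⊕0⊕1⊕0⊕0⊕0 = 0
Syndrome s8…s1 = 0000 → no error.
Read data bits from positions 3,5,6,7,9,10,11,12,13,14,15: 11000101000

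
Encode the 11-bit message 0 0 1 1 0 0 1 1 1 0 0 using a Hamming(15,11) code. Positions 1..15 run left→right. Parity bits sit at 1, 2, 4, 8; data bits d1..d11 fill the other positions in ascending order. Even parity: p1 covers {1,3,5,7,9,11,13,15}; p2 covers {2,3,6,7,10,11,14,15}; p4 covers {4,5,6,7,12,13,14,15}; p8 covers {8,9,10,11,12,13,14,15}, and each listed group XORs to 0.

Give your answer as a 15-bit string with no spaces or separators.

Place data at non-parity positions: p1 p2 0 p4 0 1 1 p8 0 0 1 1 1 0 0
p1 (pos 1,3,5,7,9,11,13,15): XOR of data positions = 0⊕0⊕1⊕0⊕1⊕1⊕0 = 1
p2 (pos 2,3,6,7,10,11,14,15): XOR of data positions = 0⊕1⊕1⊕0⊕1⊕0⊕0 = 1
p4 (pos 4,5,6,7,12,13,14,15): XOR of data positions = 0⊕1⊕1⊕1⊕1⊕0⊕0 = 0
p8 (pos 8,9,10,11,12,13,14,15): XOR of data positions = 0⊕0⊕1⊕1⊕1⊕0⊕0 = 1
Codeword: 110001110011100

110001110011100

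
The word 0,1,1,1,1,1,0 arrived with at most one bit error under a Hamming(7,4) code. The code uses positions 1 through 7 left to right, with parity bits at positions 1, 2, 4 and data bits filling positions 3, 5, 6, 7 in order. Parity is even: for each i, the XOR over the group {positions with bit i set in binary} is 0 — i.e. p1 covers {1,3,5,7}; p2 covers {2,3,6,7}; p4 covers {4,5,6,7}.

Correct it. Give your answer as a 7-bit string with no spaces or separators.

0111100

s1 (pos 1,3,5,7): 0⊕1⊕1⊕0 = 0
s2 (pos 2,3,6,7): 1⊕1⊕1⊕0 = 1
s4 (pos 4,5,6,7): 1⊕1⊕1⊕0 = 1
Syndrome s4…s1 = 110 → error at position 6.
Flip position 6: 0111110 → 0111100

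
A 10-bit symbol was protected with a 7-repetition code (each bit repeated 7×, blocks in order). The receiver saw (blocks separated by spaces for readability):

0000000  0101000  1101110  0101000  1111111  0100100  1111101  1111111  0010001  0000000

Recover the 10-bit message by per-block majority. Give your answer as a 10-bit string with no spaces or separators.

Block 1 (0000000): 0 ones → 0
Block 2 (0101000): 2 ones → 0
Block 3 (1101110): 5 ones → 1
Block 4 (0101000): 2 ones → 0
Block 5 (1111111): 7 ones → 1
Block 6 (0100100): 2 ones → 0
Block 7 (1111101): 6 ones → 1
Block 8 (1111111): 7 ones → 1
Block 9 (0010001): 2 ones → 0
Block 10 (0000000): 0 ones → 0

0010101100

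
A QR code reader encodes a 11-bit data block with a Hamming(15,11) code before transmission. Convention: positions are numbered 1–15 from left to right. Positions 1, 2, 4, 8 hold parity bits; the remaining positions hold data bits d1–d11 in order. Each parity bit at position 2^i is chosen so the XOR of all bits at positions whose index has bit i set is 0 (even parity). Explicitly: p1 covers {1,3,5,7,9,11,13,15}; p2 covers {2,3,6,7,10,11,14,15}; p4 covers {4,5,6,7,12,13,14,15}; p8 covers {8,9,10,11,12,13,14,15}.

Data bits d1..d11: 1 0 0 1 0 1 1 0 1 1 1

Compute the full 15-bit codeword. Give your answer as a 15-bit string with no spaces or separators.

101000110110111

Place data at non-parity positions: p1 p2 1 p4 0 0 1 p8 0 1 1 0 1 1 1
p1 (pos 1,3,5,7,9,11,13,15): XOR of data positions = 1⊕0⊕1⊕0⊕1⊕1⊕1 = 1
p2 (pos 2,3,6,7,10,11,14,15): XOR of data positions = 1⊕0⊕1⊕1⊕1⊕1⊕1 = 0
p4 (pos 4,5,6,7,12,13,14,15): XOR of data positions = 0⊕0⊕1⊕0⊕1⊕1⊕1 = 0
p8 (pos 8,9,10,11,12,13,14,15): XOR of data positions = 0⊕1⊕1⊕0⊕1⊕1⊕1 = 1
Codeword: 101000110110111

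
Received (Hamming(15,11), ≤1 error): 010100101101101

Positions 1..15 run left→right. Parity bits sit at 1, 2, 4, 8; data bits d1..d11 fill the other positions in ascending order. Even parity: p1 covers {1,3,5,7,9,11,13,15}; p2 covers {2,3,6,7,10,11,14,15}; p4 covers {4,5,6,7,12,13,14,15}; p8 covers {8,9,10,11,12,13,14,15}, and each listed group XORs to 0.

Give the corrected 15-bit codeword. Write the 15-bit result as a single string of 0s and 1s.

s1 (pos 1,3,5,7,9,11,13,15): 0⊕0⊕0⊕1⊕1⊕0⊕1⊕1 = 0
s2 (pos 2,3,6,7,10,11,14,15): 1⊕0⊕0⊕1⊕1⊕0⊕0⊕1 = 0
s4 (pos 4,5,6,7,12,13,14,15): 1⊕0⊕0⊕1⊕1⊕1⊕0⊕1 = 1
s8 (pos 8,9,10,11,12,13,14,15): 0⊕1⊕1⊕0⊕1⊕1⊕0⊕1 = 1
Syndrome s8…s1 = 1100 → error at position 12.
Flip position 12: 010100101101101 → 010100101100101

010100101100101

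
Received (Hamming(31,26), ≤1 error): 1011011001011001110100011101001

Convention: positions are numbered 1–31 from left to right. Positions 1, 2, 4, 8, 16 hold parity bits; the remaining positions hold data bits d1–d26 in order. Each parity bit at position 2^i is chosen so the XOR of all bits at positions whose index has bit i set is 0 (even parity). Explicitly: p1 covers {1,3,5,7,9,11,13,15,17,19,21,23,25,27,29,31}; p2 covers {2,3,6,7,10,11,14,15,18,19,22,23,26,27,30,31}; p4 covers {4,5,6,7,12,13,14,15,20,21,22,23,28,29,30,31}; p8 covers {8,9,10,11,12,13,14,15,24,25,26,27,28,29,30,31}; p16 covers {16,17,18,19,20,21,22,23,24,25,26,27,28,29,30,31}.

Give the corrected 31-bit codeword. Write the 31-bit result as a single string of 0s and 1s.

1011011001011001111100011101001

s1 (pos 1,3,5,7,9,11,13,15,17,19,21,23,25,27,29,31): 1⊕1⊕0⊕1⊕0⊕0⊕1⊕0⊕1⊕0⊕0⊕0⊕1⊕0⊕0⊕1 = 1
s2 (pos 2,3,6,7,10,11,14,15,18,19,22,23,26,27,30,31): 0⊕1⊕1⊕1⊕1⊕0⊕0⊕0⊕1⊕0⊕0⊕0⊕1⊕0⊕0⊕1 = 1
s4 (pos 4,5,6,7,12,13,14,15,20,21,22,23,28,29,30,31): 1⊕0⊕1⊕1⊕1⊕1⊕0⊕0⊕1⊕0⊕0⊕0⊕1⊕0⊕0⊕1 = 0
s8 (pos 8,9,10,11,12,13,14,15,24,25,26,27,28,29,30,31): 0⊕0⊕1⊕0⊕1⊕1⊕0⊕0⊕1⊕1⊕1⊕0⊕1⊕0⊕0⊕1 = 0
s16 (pos 16,17,18,19,20,21,22,23,24,25,26,27,28,29,30,31): 1⊕1⊕1⊕0⊕1⊕0⊕0⊕0⊕1⊕1⊕1⊕0⊕1⊕0⊕0⊕1 = 1
Syndrome s16…s1 = 10011 → error at position 19.
Flip position 19: 1011011001011001110100011101001 → 1011011001011001111100011101001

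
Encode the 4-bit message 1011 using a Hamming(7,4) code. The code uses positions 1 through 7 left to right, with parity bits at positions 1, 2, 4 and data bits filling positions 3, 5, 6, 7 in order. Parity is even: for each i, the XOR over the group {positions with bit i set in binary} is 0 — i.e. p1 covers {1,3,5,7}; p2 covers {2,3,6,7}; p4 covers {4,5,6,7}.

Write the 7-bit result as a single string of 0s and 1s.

Place data at non-parity positions: p1 p2 1 p4 0 1 1
p1 (pos 1,3,5,7): XOR of data positions = 1⊕0⊕1 = 0
p2 (pos 2,3,6,7): XOR of data positions = 1⊕1⊕1 = 1
p4 (pos 4,5,6,7): XOR of data positions = 0⊕1⊕1 = 0
Codeword: 0110011

0110011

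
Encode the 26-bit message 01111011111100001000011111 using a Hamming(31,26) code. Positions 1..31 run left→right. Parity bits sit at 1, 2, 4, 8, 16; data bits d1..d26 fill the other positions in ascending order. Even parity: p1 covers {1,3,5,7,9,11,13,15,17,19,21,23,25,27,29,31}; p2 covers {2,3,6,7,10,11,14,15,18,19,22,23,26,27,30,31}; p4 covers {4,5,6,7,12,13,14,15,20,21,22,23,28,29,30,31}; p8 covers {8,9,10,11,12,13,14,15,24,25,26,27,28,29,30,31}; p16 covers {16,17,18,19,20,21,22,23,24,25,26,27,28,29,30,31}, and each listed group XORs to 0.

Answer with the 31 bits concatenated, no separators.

Place data at non-parity positions: p1 p2 0 p4 1 1 1 p8 1 0 1 1 1 1 1 p16 1 0 0 0 0 1 0 0 0 0 1 1 1 1 1
p1 (pos 1,3,5,7,9,11,13,15,17,19,21,23,25,27,29,31): XOR of data positions = 0⊕1⊕1⊕1⊕1⊕1⊕1⊕1⊕0⊕0⊕0⊕0⊕1⊕1⊕1 = 0
p2 (pos 2,3,6,7,10,11,14,15,18,19,22,23,26,27,30,31): XOR of data positions = 0⊕1⊕1⊕0⊕1⊕1⊕1⊕0⊕0⊕1⊕0⊕0⊕1⊕1⊕1 = 1
p4 (pos 4,5,6,7,12,13,14,15,20,21,22,23,28,29,30,31): XOR of data positions = 1⊕1⊕1⊕1⊕1⊕1⊕1⊕0⊕0⊕1⊕0⊕1⊕1⊕1⊕1 = 0
p8 (pos 8,9,10,11,12,13,14,15,24,25,26,27,28,29,30,31): XOR of data positions = 1⊕0⊕1⊕1⊕1⊕1⊕1⊕0⊕0⊕0⊕1⊕1⊕1⊕1⊕1 = 1
p16 (pos 16,17,18,19,20,21,22,23,24,25,26,27,28,29,30,31): XOR of data positions = 1⊕0⊕0⊕0⊕0⊕1⊕0⊕0⊕0⊕0⊕1⊕1⊕1⊕1⊕1 = 1
Codeword: 0100111110111111100001000011111

0100111110111111100001000011111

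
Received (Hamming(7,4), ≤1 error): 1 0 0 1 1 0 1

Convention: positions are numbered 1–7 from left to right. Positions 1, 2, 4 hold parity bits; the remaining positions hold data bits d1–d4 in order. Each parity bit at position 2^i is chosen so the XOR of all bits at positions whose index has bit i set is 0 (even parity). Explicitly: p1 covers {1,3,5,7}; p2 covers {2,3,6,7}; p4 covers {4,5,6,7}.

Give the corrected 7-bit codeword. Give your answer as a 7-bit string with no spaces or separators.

1001100

s1 (pos 1,3,5,7): 1⊕0⊕1⊕1 = 1
s2 (pos 2,3,6,7): 0⊕0⊕0⊕1 = 1
s4 (pos 4,5,6,7): 1⊕1⊕0⊕1 = 1
Syndrome s4…s1 = 111 → error at position 7.
Flip position 7: 1001101 → 1001100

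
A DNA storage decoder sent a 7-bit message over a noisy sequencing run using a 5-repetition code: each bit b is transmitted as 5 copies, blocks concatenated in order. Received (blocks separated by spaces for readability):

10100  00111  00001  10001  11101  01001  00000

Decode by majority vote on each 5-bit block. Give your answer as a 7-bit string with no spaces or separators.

0100100

Block 1 (10100): 2 ones → 0
Block 2 (00111): 3 ones → 1
Block 3 (00001): 1 one → 0
Block 4 (10001): 2 ones → 0
Block 5 (11101): 4 ones → 1
Block 6 (01001): 2 ones → 0
Block 7 (00000): 0 ones → 0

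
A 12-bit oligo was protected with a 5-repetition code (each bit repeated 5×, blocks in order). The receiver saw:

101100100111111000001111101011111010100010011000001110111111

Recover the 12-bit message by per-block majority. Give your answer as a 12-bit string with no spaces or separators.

101011101011

Block 1 (10110): 3 ones → 1
Block 2 (01001): 2 ones → 0
Block 3 (11111): 5 ones → 1
Block 4 (00000): 0 ones → 0
Block 5 (11111): 5 ones → 1
Block 6 (01011): 3 ones → 1
Block 7 (11101): 4 ones → 1
Block 8 (01000): 1 one → 0
Block 9 (10011): 3 ones → 1
Block 10 (00000): 0 ones → 0
Block 11 (11101): 4 ones → 1
Block 12 (11111): 5 ones → 1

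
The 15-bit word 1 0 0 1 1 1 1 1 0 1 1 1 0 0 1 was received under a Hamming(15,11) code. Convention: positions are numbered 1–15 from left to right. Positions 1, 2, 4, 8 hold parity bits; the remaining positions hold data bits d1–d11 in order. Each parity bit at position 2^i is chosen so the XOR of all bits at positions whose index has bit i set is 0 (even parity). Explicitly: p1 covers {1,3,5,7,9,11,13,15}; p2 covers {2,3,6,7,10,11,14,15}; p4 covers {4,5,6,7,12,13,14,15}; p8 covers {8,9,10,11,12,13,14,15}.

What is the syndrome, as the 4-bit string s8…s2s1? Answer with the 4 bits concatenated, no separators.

1011

s1 (pos 1,3,5,7,9,11,13,15): 1⊕0⊕1⊕1⊕0⊕1⊕0⊕1 = 1
s2 (pos 2,3,6,7,10,11,14,15): 0⊕0⊕1⊕1⊕1⊕1⊕0⊕1 = 1
s4 (pos 4,5,6,7,12,13,14,15): 1⊕1⊕1⊕1⊕1⊕0⊕0⊕1 = 0
s8 (pos 8,9,10,11,12,13,14,15): 1⊕0⊕1⊕1⊕1⊕0⊕0⊕1 = 1
Syndrome s8…s1 = 1011 → error at position 11.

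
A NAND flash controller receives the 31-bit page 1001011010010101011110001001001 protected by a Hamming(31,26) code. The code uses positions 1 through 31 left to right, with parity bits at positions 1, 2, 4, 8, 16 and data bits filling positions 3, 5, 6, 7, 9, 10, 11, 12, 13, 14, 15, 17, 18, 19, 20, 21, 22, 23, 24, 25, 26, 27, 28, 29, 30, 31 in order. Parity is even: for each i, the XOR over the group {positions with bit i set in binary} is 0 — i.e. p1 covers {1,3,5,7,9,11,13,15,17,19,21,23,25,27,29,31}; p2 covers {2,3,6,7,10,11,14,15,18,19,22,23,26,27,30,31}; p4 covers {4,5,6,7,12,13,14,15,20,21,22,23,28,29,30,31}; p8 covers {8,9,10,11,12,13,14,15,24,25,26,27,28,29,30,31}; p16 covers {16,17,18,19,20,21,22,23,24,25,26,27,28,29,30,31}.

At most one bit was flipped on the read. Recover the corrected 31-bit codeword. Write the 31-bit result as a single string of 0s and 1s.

s1 (pos 1,3,5,7,9,11,13,15,17,19,21,23,25,27,29,31): 1⊕0⊕0⊕1⊕1⊕0⊕0⊕0⊕0⊕1⊕1⊕0⊕1⊕0⊕0⊕1 = 1
s2 (pos 2,3,6,7,10,11,14,15,18,19,22,23,26,27,30,31): 0⊕0⊕1⊕1⊕0⊕0⊕1⊕0⊕1⊕1⊕0⊕0⊕0⊕0⊕0⊕1 = 0
s4 (pos 4,5,6,7,12,13,14,15,20,21,22,23,28,29,30,31): 1⊕0⊕1⊕1⊕1⊕0⊕1⊕0⊕1⊕1⊕0⊕0⊕1⊕0⊕0⊕1 = 1
s8 (pos 8,9,10,11,12,13,14,15,24,25,26,27,28,29,30,31): 0⊕1⊕0⊕0⊕1⊕0⊕1⊕0⊕0⊕1⊕0⊕0⊕1⊕0⊕0⊕1 = 0
s16 (pos 16,17,18,19,20,21,22,23,24,25,26,27,28,29,30,31): 1⊕0⊕1⊕1⊕1⊕1⊕0⊕0⊕0⊕1⊕0⊕0⊕1⊕0⊕0⊕1 = 0
Syndrome s16…s1 = 00101 → error at position 5.
Flip position 5: 1001011010010101011110001001001 → 1001111010010101011110001001001

1001111010010101011110001001001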